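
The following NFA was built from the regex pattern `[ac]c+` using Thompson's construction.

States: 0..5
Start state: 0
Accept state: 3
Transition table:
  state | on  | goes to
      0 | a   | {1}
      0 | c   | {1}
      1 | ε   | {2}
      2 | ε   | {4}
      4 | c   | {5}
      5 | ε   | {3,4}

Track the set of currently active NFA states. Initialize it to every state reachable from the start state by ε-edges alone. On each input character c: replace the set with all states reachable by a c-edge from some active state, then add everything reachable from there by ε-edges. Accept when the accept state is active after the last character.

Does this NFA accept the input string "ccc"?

S₀ = ε-closure({0}) = {0}
'c' @ 1: {1,2,4}
'c' @ 2: {3,4,5}  (accept∈set)
'c' @ 3: {3,4,5}  (accept∈set)
final: {3,4,5}; accept 3 in set

Answer: ACCEPT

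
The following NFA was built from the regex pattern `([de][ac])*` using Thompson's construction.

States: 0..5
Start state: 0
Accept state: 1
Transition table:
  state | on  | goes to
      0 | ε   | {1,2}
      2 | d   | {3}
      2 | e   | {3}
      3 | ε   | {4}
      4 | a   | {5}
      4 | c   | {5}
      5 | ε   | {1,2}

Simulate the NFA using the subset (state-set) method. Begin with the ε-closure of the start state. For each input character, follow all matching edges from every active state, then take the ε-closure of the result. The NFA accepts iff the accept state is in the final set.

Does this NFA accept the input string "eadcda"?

Answer: ACCEPT

Derivation:
initial (ε-close {0}): {0,1,2}
'e' @ 1: {3,4}
'a' @ 2: {1,2,5}  (accept∈set)
'd' @ 3: {3,4}
'c' @ 4: {1,2,5}  (accept∈set)
'd' @ 5: {3,4}
'a' @ 6: {1,2,5}  (accept∈set)
final: {1,2,5}; accept 1 in set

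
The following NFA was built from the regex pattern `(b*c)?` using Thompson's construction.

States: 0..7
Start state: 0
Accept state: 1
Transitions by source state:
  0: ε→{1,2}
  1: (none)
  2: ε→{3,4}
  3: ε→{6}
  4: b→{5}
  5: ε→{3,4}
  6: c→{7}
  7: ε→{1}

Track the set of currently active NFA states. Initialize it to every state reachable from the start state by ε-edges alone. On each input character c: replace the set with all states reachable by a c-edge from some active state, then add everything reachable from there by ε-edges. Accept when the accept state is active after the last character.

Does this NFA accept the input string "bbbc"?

Answer: ACCEPT

Steps:
initial (ε-close {0}): {0,1,2,3,4,6}
'b' @ 1: {3,4,5,6}
'b' @ 2: {3,4,5,6}
'b' @ 3: {3,4,5,6}
'c' @ 4: {1,7}  [accepting]
after full input: {1,7}  (accept=1 in)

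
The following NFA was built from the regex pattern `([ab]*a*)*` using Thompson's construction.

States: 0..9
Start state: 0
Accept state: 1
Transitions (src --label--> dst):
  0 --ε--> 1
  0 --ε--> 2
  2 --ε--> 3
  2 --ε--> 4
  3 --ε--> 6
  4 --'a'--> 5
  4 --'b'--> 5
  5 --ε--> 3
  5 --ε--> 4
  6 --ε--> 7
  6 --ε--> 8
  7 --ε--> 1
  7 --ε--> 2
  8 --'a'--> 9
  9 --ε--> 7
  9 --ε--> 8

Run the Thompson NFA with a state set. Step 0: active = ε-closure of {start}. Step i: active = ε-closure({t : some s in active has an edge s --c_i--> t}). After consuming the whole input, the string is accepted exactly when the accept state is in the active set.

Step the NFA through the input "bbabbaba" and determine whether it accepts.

Answer: ACCEPT

Derivation:
initial (ε-close {0}): {0,1,2,3,4,6,7,8}
'b' @ 1: {1,2,3,4,5,6,7,8}  (accept∈set)
'b' @ 2: {1,2,3,4,5,6,7,8}  (accept∈set)
'a' @ 3: {1,2,3,4,5,6,7,8,9}  (accept∈set)
'b' @ 4: {1,2,3,4,5,6,7,8}  (accept∈set)
'b' @ 5: {1,2,3,4,5,6,7,8}  (accept∈set)
'a' @ 6: {1,2,3,4,5,6,7,8,9}  (accept∈set)
'b' @ 7: {1,2,3,4,5,6,7,8}  (accept∈set)
'a' @ 8: {1,2,3,4,5,6,7,8,9}  (accept∈set)
end set {1,2,3,4,5,6,7,8,9} — state 1 in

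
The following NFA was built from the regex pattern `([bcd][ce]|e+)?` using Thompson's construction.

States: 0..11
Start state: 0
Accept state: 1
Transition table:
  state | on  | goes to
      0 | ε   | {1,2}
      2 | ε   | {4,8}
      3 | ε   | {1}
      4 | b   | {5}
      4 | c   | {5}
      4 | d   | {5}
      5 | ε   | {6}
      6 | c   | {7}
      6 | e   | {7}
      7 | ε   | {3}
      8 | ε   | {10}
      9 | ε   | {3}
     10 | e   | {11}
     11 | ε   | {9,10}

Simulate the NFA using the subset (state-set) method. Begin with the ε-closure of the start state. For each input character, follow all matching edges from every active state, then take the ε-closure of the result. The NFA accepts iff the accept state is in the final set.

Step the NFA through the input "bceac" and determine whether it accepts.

Answer: REJECT

Derivation:
start: ε-closure({0}) = {0,1,2,4,8,10}
'b' @ 1: {5,6}
'c' @ 2: {1,3,7}  (accept∈set)
'e' @ 3: {}  — state set empty
rest 'ac' ignored (set empty)
after full input: {}  (accept=1 not in)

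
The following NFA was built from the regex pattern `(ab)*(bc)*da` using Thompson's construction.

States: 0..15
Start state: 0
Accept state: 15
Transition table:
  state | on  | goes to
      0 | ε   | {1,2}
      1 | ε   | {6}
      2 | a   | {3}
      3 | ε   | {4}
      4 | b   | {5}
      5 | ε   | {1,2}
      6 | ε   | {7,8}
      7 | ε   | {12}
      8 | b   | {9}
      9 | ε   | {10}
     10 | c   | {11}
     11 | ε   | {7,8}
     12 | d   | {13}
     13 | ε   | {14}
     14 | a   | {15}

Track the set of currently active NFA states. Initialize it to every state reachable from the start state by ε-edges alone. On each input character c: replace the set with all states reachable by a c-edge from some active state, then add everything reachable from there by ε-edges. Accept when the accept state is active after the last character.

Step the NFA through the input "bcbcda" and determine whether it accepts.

initial (ε-close {0}): {0,1,2,6,7,8,12}
'b' @ 1: {9,10}
'c' @ 2: {7,8,11,12}
'b' @ 3: {9,10}
'c' @ 4: {7,8,11,12}
'd' @ 5: {13,14}
'a' @ 6: {15}  (accept∈set)
after full input: {15}  (accept=15 in)

Answer: ACCEPT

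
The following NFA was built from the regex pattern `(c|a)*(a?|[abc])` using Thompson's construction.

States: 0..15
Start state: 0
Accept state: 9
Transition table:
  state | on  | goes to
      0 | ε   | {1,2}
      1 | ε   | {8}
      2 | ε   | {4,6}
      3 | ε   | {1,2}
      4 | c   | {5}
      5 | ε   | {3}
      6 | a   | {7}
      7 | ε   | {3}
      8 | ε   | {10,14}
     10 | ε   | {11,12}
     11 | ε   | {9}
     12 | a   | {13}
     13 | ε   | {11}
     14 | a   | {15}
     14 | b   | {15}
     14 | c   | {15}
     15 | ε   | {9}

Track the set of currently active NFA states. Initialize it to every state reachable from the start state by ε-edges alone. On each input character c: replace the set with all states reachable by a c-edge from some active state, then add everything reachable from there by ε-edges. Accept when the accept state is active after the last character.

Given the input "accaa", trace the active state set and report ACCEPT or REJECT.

Answer: ACCEPT

Trace:
initial (ε-close {0}): {0,1,2,4,6,8,9,10,11,12,14}
'a' @ 1: {1,2,3,4,6,7,8,9,10,11,12,13,14,15}  [accepting]
'c' @ 2: {1,2,3,4,5,6,8,9,10,11,12,14,15}  [accepting]
'c' @ 3: {1,2,3,4,5,6,8,9,10,11,12,14,15}  [accepting]
'a' @ 4: {1,2,3,4,6,7,8,9,10,11,12,13,14,15}  [accepting]
'a' @ 5: {1,2,3,4,6,7,8,9,10,11,12,13,14,15}  [accepting]
final: {1,2,3,4,6,7,8,9,10,11,12,13,14,15}; accept 9 in set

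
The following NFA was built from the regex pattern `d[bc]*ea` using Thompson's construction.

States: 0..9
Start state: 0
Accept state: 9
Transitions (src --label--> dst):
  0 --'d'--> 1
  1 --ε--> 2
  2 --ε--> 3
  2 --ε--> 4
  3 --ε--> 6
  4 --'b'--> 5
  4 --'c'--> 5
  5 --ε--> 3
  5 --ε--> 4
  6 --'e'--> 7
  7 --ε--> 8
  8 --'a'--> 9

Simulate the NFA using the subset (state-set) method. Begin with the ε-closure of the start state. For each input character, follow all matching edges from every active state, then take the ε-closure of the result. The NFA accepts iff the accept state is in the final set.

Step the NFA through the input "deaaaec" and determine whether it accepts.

initial (ε-close {0}): {0}
'd' @ 1: {1,2,3,4,6}
'e' @ 2: {7,8}
'a' @ 3: {9}  (accept∈set)
'a' @ 4: {}  — no active states
rest 'aec' ignored (set empty)
end set {} — state 9 not in

Answer: REJECT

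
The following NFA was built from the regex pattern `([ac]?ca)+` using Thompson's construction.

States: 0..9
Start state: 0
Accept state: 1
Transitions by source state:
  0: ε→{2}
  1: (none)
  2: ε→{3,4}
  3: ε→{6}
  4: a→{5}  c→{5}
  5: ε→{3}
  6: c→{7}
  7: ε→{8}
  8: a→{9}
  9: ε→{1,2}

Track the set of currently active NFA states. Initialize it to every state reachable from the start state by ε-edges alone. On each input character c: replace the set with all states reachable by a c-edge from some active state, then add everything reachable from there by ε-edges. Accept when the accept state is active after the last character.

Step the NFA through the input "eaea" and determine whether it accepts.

S₀ = ε-closure({0}) = {0,2,3,4,6}
'e' @ 1: {}  — dead — no transitions
rest 'aea' ignored (set empty)
after full input: {}  (accept=1 not in)

Answer: REJECT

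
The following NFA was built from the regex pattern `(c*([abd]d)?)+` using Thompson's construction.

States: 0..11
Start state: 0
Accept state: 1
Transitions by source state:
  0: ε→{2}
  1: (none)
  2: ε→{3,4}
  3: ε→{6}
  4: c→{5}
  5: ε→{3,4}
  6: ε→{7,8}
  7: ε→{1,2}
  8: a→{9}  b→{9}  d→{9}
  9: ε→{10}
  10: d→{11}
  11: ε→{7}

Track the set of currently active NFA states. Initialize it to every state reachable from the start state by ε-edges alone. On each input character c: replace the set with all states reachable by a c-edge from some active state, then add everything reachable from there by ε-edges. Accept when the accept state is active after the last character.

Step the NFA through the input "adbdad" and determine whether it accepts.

Answer: ACCEPT

Derivation:
S₀ = ε-closure({0}) = {0,1,2,3,4,6,7,8}
'a' @ 1: {9,10}
'd' @ 2: {1,2,3,4,6,7,8,11}  (accept∈set)
'b' @ 3: {9,10}
'd' @ 4: {1,2,3,4,6,7,8,11}  (accept∈set)
'a' @ 5: {9,10}
'd' @ 6: {1,2,3,4,6,7,8,11}  (accept∈set)
final: {1,2,3,4,6,7,8,11}; accept 1 in set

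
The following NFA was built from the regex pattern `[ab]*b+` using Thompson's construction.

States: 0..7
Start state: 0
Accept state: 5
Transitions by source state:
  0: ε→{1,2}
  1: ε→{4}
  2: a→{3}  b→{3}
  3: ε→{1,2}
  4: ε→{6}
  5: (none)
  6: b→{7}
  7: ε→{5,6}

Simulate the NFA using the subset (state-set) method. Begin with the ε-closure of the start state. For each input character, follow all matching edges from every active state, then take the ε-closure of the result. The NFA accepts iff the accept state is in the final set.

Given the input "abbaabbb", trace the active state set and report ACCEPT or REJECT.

initial (ε-close {0}): {0,1,2,4,6}
'a' @ 1: {1,2,3,4,6}
'b' @ 2: {1,2,3,4,5,6,7}  [accepting]
'b' @ 3: {1,2,3,4,5,6,7}  [accepting]
'a' @ 4: {1,2,3,4,6}
'a' @ 5: {1,2,3,4,6}
'b' @ 6: {1,2,3,4,5,6,7}  [accepting]
'b' @ 7: {1,2,3,4,5,6,7}  [accepting]
'b' @ 8: {1,2,3,4,5,6,7}  [accepting]
final: {1,2,3,4,5,6,7}; accept 5 in set

Answer: ACCEPT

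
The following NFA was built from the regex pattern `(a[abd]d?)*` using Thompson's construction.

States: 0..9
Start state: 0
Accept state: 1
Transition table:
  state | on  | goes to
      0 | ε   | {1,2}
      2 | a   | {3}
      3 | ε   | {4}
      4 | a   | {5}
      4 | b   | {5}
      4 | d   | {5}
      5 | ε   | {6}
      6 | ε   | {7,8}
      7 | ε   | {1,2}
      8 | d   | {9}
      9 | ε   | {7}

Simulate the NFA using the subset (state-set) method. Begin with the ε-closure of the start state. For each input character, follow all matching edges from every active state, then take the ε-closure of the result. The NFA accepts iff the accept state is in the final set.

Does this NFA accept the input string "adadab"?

Answer: ACCEPT

Derivation:
S₀ = ε-closure({0}) = {0,1,2}
'a' @ 1: {3,4}
'd' @ 2: {1,2,5,6,7,8}  (accept∈set)
'a' @ 3: {3,4}
'd' @ 4: {1,2,5,6,7,8}  (accept∈set)
'a' @ 5: {3,4}
'b' @ 6: {1,2,5,6,7,8}  (accept∈set)
after full input: {1,2,5,6,7,8}  (accept=1 in)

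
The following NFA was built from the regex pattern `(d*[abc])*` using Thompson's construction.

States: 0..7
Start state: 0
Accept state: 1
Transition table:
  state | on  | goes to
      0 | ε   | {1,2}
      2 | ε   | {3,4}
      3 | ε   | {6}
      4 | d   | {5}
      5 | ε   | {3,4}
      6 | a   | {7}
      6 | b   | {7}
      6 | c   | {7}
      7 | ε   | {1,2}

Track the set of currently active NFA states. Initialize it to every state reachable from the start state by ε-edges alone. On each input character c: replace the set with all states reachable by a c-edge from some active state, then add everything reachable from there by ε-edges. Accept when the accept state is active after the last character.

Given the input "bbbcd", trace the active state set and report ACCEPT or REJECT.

Answer: REJECT

Steps:
S₀ = ε-closure({0}) = {0,1,2,3,4,6}
'b' @ 1: {1,2,3,4,6,7}  [accepting]
'b' @ 2: {1,2,3,4,6,7}  [accepting]
'b' @ 3: {1,2,3,4,6,7}  [accepting]
'c' @ 4: {1,2,3,4,6,7}  [accepting]
'd' @ 5: {3,4,5,6}
end set {3,4,5,6} — state 1 not in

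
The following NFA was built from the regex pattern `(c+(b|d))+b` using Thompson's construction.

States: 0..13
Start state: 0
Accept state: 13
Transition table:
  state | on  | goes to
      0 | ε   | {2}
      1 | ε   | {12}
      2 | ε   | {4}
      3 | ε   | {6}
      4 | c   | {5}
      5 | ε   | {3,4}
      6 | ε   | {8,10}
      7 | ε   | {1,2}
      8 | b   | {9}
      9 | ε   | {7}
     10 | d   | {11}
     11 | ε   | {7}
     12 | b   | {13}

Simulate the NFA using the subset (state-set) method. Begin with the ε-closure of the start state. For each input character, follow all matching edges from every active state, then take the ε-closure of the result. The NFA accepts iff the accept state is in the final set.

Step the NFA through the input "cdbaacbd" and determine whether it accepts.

Answer: REJECT

Derivation:
initial (ε-close {0}): {0,2,4}
'c' @ 1: {3,4,5,6,8,10}
'd' @ 2: {1,2,4,7,11,12}
'b' @ 3: {13}  ✓accept
'a' @ 4: {}  — state set empty
rest 'acbd' ignored (set empty)
end set {} — state 13 not in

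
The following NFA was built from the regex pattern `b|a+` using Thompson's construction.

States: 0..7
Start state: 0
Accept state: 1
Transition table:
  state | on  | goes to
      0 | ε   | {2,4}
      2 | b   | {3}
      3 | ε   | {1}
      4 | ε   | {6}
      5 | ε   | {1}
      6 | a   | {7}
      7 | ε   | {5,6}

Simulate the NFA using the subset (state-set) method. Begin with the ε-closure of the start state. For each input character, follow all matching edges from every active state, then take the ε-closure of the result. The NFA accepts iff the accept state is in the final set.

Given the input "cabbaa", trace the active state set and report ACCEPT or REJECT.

start: ε-closure({0}) = {0,2,4,6}
'c' @ 1: {}  — state set empty
rest 'abbaa' ignored (set empty)
final: {}; accept 1 not in set

Answer: REJECT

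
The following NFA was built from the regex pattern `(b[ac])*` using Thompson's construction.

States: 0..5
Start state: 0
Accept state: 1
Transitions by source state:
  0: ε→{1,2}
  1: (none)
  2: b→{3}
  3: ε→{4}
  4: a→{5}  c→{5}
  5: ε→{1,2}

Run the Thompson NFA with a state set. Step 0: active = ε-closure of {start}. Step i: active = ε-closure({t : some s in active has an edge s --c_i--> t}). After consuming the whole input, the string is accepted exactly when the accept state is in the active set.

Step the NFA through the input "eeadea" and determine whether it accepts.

Answer: REJECT

Derivation:
S₀ = ε-closure({0}) = {0,1,2}
'e' @ 1: {}  — state set empty
rest 'eadea' ignored (set empty)
final: {}; accept 1 not in set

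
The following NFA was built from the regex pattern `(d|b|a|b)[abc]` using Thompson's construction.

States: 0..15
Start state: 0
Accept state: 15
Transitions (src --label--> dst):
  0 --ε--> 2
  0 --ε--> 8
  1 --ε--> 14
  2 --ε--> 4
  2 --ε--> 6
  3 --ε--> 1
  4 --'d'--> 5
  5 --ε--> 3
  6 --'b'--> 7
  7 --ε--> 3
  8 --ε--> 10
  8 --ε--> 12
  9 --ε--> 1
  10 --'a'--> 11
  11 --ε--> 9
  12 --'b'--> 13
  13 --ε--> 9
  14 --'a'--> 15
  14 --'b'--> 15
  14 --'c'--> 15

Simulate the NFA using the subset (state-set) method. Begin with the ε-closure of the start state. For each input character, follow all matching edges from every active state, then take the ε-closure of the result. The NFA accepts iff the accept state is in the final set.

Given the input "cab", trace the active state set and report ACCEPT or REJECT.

initial (ε-close {0}): {0,2,4,6,8,10,12}
'c' @ 1: {}  — dead — no transitions
rest 'ab' ignored (set empty)
after full input: {}  (accept=15 not in)

Answer: REJECT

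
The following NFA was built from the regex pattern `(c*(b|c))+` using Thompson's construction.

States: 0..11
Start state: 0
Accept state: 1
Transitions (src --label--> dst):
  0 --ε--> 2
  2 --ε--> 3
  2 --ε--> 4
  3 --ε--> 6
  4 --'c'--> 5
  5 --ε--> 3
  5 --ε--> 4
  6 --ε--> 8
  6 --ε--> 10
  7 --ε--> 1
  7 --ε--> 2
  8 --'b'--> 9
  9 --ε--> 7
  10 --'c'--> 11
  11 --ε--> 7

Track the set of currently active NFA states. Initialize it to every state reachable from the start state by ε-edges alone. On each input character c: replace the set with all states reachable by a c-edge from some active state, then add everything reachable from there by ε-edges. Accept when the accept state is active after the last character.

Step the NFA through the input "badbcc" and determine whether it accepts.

start: ε-closure({0}) = {0,2,3,4,6,8,10}
'b' @ 1: {1,2,3,4,6,7,8,9,10}  [accepting]
'a' @ 2: {}  — dead — no transitions
rest 'dbcc' ignored (set empty)
after full input: {}  (accept=1 not in)

Answer: REJECT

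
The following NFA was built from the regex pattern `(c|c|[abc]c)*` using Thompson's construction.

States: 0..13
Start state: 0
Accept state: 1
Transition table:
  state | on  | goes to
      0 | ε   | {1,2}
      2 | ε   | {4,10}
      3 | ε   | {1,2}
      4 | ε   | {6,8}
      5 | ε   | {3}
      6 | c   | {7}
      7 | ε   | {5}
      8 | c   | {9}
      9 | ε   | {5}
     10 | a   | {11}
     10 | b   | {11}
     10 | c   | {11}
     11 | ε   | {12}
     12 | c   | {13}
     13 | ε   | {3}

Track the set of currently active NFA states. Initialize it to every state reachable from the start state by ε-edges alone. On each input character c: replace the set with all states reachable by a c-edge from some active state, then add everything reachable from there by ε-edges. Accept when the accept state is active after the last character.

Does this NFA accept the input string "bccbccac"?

Answer: ACCEPT

Derivation:
initial (ε-close {0}): {0,1,2,4,6,8,10}
'b' @ 1: {11,12}
'c' @ 2: {1,2,3,4,6,8,10,13}  ✓accept
'c' @ 3: {1,2,3,4,5,6,7,8,9,10,11,12}  ✓accept
'b' @ 4: {11,12}
'c' @ 5: {1,2,3,4,6,8,10,13}  ✓accept
'c' @ 6: {1,2,3,4,5,6,7,8,9,10,11,12}  ✓accept
'a' @ 7: {11,12}
'c' @ 8: {1,2,3,4,6,8,10,13}  ✓accept
final: {1,2,3,4,6,8,10,13}; accept 1 in set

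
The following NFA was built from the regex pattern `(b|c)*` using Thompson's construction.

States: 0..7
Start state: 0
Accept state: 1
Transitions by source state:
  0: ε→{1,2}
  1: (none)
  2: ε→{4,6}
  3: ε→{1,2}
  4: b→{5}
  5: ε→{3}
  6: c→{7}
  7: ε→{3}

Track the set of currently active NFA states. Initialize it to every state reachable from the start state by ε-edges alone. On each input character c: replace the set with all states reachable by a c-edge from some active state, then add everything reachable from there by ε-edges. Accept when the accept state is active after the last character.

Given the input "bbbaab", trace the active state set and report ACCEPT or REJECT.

initial (ε-close {0}): {0,1,2,4,6}
'b' @ 1: {1,2,3,4,5,6}  ✓accept
'b' @ 2: {1,2,3,4,5,6}  ✓accept
'b' @ 3: {1,2,3,4,5,6}  ✓accept
'a' @ 4: {}  — state set empty
rest 'ab' ignored (set empty)
end set {} — state 1 not in

Answer: REJECT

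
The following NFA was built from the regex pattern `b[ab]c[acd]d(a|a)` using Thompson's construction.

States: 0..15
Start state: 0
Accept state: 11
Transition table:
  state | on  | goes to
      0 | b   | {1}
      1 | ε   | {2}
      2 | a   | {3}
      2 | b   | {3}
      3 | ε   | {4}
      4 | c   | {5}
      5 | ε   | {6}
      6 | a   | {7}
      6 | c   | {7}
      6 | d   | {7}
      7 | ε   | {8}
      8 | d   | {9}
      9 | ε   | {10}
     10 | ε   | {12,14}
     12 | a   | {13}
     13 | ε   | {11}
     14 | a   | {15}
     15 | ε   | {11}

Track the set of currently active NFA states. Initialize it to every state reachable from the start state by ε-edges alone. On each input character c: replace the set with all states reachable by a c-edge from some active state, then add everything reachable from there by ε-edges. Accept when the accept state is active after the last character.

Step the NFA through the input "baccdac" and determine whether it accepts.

S₀ = ε-closure({0}) = {0}
'b' @ 1: {1,2}
'a' @ 2: {3,4}
'c' @ 3: {5,6}
'c' @ 4: {7,8}
'd' @ 5: {9,10,12,14}
'a' @ 6: {11,13,15}  (accept∈set)
'c' @ 7: {}  — state set empty
final: {}; accept 11 not in set

Answer: REJECT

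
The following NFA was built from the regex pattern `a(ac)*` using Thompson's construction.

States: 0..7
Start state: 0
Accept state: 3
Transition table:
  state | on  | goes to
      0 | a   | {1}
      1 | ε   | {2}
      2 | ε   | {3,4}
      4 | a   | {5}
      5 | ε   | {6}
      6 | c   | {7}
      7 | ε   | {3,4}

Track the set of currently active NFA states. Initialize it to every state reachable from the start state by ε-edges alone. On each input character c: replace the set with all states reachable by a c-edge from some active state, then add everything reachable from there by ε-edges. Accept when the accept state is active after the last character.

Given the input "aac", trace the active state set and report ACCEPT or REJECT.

Answer: ACCEPT

Derivation:
initial (ε-close {0}): {0}
'a' @ 1: {1,2,3,4}  [accepting]
'a' @ 2: {5,6}
'c' @ 3: {3,4,7}  [accepting]
final: {3,4,7}; accept 3 in set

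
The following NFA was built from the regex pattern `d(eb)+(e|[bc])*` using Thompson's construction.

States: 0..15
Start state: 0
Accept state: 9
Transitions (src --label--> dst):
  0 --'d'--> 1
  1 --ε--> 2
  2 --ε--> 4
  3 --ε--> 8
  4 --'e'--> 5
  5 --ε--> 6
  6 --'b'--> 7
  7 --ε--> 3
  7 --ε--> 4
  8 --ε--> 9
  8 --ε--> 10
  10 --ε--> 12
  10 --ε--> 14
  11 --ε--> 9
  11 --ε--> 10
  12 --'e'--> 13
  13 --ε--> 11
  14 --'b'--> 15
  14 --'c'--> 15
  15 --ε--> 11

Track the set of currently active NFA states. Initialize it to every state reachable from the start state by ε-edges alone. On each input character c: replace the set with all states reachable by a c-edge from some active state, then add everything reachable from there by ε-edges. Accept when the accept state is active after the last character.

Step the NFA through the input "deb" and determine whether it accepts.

start: ε-closure({0}) = {0}
'd' @ 1: {1,2,4}
'e' @ 2: {5,6}
'b' @ 3: {3,4,7,8,9,10,12,14}  (accept∈set)
end set {3,4,7,8,9,10,12,14} — state 9 in

Answer: ACCEPT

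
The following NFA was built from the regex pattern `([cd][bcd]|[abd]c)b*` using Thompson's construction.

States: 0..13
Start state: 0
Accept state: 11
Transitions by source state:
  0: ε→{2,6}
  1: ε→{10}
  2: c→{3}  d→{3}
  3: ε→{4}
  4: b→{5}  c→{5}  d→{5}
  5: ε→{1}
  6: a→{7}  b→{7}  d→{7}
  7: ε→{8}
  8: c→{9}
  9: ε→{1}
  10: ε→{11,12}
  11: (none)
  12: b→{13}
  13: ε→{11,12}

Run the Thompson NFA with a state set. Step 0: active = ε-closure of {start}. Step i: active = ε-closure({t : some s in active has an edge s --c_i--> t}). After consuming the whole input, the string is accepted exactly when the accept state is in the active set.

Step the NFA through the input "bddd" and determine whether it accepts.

start: ε-closure({0}) = {0,2,6}
'b' @ 1: {7,8}
'd' @ 2: {}  — no active states
rest 'dd' ignored (set empty)
after full input: {}  (accept=11 not in)

Answer: REJECT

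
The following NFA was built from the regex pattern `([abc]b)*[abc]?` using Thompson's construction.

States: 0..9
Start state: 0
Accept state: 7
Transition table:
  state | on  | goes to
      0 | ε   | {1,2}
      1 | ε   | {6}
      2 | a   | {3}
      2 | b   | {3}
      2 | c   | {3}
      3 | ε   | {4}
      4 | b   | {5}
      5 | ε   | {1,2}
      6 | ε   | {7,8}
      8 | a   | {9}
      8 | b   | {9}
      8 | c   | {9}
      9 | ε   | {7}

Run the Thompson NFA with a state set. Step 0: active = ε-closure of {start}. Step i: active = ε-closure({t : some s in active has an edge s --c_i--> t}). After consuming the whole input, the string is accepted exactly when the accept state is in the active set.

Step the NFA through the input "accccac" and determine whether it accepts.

S₀ = ε-closure({0}) = {0,1,2,6,7,8}
'a' @ 1: {3,4,7,9}  [accepting]
'c' @ 2: {}  — state set empty
rest 'cccac' ignored (set empty)
final: {}; accept 7 not in set

Answer: REJECT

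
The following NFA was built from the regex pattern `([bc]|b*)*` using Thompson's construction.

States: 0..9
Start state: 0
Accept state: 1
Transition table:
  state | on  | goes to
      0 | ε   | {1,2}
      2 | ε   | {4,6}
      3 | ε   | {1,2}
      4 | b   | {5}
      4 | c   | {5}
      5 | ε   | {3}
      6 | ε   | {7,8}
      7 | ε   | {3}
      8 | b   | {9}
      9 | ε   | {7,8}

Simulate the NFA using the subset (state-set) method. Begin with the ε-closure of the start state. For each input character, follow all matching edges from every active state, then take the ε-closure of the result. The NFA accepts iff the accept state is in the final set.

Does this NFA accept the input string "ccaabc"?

start: ε-closure({0}) = {0,1,2,3,4,6,7,8}
'c' @ 1: {1,2,3,4,5,6,7,8}  [accepting]
'c' @ 2: {1,2,3,4,5,6,7,8}  [accepting]
'a' @ 3: {}  — no active states
rest 'abc' ignored (set empty)
final: {}; accept 1 not in set

Answer: REJECT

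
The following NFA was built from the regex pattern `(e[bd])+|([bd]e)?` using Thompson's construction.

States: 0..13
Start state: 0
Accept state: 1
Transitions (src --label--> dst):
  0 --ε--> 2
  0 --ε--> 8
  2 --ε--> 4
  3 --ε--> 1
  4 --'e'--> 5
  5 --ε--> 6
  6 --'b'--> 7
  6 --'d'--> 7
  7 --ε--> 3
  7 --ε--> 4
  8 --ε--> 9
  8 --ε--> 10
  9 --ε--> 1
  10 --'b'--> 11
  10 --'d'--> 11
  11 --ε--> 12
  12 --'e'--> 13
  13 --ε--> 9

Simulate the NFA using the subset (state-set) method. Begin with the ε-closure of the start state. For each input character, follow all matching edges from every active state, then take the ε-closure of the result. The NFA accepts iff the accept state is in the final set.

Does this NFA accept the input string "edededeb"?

initial (ε-close {0}): {0,1,2,4,8,9,10}
'e' @ 1: {5,6}
'd' @ 2: {1,3,4,7}  [accepting]
'e' @ 3: {5,6}
'd' @ 4: {1,3,4,7}  [accepting]
'e' @ 5: {5,6}
'd' @ 6: {1,3,4,7}  [accepting]
'e' @ 7: {5,6}
'b' @ 8: {1,3,4,7}  [accepting]
end set {1,3,4,7} — state 1 in

Answer: ACCEPT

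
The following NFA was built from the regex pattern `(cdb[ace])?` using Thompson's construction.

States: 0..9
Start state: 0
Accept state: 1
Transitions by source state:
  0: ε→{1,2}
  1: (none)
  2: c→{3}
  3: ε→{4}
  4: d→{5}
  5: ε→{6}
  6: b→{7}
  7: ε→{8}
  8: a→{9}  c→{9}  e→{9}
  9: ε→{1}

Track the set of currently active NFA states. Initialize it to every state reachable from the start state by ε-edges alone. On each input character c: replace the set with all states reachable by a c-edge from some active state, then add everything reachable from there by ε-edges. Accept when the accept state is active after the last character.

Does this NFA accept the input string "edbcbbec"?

Answer: REJECT

Trace:
initial (ε-close {0}): {0,1,2}
'e' @ 1: {}  — state set empty
rest 'dbcbbec' ignored (set empty)
end set {} — state 1 not in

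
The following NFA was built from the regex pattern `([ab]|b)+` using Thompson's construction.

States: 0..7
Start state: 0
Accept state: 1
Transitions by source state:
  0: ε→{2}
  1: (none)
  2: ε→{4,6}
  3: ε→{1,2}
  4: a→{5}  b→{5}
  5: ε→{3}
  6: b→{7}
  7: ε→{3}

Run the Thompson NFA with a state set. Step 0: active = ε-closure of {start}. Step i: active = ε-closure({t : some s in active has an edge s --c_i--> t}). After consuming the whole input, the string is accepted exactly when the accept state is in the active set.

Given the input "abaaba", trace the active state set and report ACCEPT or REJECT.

initial (ε-close {0}): {0,2,4,6}
'a' @ 1: {1,2,3,4,5,6}  (accept∈set)
'b' @ 2: {1,2,3,4,5,6,7}  (accept∈set)
'a' @ 3: {1,2,3,4,5,6}  (accept∈set)
'a' @ 4: {1,2,3,4,5,6}  (accept∈set)
'b' @ 5: {1,2,3,4,5,6,7}  (accept∈set)
'a' @ 6: {1,2,3,4,5,6}  (accept∈set)
final: {1,2,3,4,5,6}; accept 1 in set

Answer: ACCEPT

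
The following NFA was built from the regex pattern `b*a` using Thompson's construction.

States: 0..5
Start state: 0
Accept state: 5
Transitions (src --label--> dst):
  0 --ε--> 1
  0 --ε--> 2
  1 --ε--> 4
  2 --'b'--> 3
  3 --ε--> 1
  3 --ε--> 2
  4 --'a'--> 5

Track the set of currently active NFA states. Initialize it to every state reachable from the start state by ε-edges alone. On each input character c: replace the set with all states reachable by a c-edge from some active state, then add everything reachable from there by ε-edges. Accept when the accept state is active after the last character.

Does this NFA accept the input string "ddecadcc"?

Answer: REJECT

Derivation:
start: ε-closure({0}) = {0,1,2,4}
'd' @ 1: {}  — state set empty
rest 'decadcc' ignored (set empty)
after full input: {}  (accept=5 not in)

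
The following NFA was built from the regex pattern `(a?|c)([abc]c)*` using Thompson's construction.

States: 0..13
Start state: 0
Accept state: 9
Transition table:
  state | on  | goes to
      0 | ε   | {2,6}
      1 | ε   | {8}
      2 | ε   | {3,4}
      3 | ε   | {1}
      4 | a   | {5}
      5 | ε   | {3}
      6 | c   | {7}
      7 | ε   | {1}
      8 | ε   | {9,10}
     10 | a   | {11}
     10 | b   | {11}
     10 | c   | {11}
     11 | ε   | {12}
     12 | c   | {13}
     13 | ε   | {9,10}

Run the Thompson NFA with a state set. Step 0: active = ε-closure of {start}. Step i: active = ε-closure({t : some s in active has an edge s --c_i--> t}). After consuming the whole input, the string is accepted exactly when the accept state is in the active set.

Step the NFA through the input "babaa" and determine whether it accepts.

S₀ = ε-closure({0}) = {0,1,2,3,4,6,8,9,10}
'b' @ 1: {11,12}
'a' @ 2: {}  — dead — no transitions
rest 'baa' ignored (set empty)
after full input: {}  (accept=9 not in)

Answer: REJECT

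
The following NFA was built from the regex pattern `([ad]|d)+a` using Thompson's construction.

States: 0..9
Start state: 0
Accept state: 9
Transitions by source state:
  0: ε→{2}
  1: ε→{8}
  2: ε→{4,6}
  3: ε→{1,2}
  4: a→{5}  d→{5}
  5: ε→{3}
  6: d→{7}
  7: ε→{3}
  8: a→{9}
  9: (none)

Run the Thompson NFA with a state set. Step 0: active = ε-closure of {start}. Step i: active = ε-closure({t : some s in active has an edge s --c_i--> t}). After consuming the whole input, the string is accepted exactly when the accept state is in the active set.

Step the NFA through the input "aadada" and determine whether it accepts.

Answer: ACCEPT

Trace:
initial (ε-close {0}): {0,2,4,6}
'a' @ 1: {1,2,3,4,5,6,8}
'a' @ 2: {1,2,3,4,5,6,8,9}  [accepting]
'd' @ 3: {1,2,3,4,5,6,7,8}
'a' @ 4: {1,2,3,4,5,6,8,9}  [accepting]
'd' @ 5: {1,2,3,4,5,6,7,8}
'a' @ 6: {1,2,3,4,5,6,8,9}  [accepting]
final: {1,2,3,4,5,6,8,9}; accept 9 in set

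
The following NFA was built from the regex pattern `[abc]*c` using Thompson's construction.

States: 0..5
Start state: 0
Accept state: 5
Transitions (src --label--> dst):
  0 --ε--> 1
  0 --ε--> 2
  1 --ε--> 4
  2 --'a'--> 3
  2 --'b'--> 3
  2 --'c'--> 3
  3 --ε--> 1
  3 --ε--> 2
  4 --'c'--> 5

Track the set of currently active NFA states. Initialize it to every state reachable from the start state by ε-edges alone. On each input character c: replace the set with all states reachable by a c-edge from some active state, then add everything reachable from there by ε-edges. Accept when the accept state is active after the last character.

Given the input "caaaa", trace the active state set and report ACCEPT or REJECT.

initial (ε-close {0}): {0,1,2,4}
'c' @ 1: {1,2,3,4,5}  ✓accept
'a' @ 2: {1,2,3,4}
'a' @ 3: {1,2,3,4}
'a' @ 4: {1,2,3,4}
'a' @ 5: {1,2,3,4}
after full input: {1,2,3,4}  (accept=5 not in)

Answer: REJECT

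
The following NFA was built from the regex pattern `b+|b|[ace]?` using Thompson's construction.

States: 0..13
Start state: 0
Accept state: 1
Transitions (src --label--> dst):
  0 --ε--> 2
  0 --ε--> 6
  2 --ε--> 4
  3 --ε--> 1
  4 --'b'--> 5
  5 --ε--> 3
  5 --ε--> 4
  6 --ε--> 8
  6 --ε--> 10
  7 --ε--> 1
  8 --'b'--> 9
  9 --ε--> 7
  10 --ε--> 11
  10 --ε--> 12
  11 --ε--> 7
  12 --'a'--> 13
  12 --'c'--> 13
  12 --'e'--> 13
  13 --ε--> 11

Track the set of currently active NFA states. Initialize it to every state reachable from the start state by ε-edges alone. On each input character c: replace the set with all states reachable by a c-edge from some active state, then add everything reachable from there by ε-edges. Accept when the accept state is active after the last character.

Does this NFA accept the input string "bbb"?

S₀ = ε-closure({0}) = {0,1,2,4,6,7,8,10,11,12}
'b' @ 1: {1,3,4,5,7,9}  ✓accept
'b' @ 2: {1,3,4,5}  ✓accept
'b' @ 3: {1,3,4,5}  ✓accept
final: {1,3,4,5}; accept 1 in set

Answer: ACCEPT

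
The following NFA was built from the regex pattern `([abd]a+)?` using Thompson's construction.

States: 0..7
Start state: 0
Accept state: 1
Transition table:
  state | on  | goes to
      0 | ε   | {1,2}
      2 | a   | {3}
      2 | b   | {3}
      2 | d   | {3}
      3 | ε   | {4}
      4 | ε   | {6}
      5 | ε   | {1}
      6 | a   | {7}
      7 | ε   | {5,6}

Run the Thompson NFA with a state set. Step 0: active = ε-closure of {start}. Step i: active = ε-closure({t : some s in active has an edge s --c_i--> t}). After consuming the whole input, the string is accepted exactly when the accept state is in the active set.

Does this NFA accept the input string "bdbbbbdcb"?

S₀ = ε-closure({0}) = {0,1,2}
'b' @ 1: {3,4,6}
'd' @ 2: {}  — dead — no transitions
rest 'bbbbdcb' ignored (set empty)
end set {} — state 1 not in

Answer: REJECT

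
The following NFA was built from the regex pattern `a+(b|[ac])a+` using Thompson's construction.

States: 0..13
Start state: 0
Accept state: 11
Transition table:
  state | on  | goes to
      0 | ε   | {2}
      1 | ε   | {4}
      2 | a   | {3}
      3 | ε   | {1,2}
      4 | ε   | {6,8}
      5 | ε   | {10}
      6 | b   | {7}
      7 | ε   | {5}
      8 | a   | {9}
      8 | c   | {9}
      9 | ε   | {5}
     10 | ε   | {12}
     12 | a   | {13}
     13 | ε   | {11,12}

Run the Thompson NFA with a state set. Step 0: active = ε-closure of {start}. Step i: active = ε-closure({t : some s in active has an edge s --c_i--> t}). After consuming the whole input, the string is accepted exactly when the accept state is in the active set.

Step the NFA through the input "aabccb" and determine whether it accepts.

Answer: REJECT

Derivation:
start: ε-closure({0}) = {0,2}
'a' @ 1: {1,2,3,4,6,8}
'a' @ 2: {1,2,3,4,5,6,8,9,10,12}
'b' @ 3: {5,7,10,12}
'c' @ 4: {}  — no active states
rest 'cb' ignored (set empty)
after full input: {}  (accept=11 not in)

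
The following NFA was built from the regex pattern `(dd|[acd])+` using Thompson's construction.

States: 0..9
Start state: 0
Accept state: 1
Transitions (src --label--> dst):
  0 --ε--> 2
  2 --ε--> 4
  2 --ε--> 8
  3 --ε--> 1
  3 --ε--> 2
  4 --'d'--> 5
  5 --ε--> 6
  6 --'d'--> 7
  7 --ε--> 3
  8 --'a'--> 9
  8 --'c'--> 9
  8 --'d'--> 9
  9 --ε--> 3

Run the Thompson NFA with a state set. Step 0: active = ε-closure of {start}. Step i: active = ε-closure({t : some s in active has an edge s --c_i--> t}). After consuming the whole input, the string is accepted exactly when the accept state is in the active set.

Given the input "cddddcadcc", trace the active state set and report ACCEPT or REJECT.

initial (ε-close {0}): {0,2,4,8}
'c' @ 1: {1,2,3,4,8,9}  ✓accept
'd' @ 2: {1,2,3,4,5,6,8,9}  ✓accept
'd' @ 3: {1,2,3,4,5,6,7,8,9}  ✓accept
'd' @ 4: {1,2,3,4,5,6,7,8,9}  ✓accept
'd' @ 5: {1,2,3,4,5,6,7,8,9}  ✓accept
'c' @ 6: {1,2,3,4,8,9}  ✓accept
'a' @ 7: {1,2,3,4,8,9}  ✓accept
'd' @ 8: {1,2,3,4,5,6,8,9}  ✓accept
'c' @ 9: {1,2,3,4,8,9}  ✓accept
'c' @ 10: {1,2,3,4,8,9}  ✓accept
after full input: {1,2,3,4,8,9}  (accept=1 in)

Answer: ACCEPT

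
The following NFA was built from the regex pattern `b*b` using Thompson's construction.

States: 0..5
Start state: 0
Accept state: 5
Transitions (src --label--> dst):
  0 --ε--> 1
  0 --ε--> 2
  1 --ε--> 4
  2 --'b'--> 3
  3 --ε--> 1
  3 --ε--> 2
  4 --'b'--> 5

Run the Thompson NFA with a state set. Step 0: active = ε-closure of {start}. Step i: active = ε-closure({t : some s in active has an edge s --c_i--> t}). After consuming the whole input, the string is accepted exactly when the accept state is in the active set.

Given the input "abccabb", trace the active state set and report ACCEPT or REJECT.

S₀ = ε-closure({0}) = {0,1,2,4}
'a' @ 1: {}  — state set empty
rest 'bccabb' ignored (set empty)
after full input: {}  (accept=5 not in)

Answer: REJECT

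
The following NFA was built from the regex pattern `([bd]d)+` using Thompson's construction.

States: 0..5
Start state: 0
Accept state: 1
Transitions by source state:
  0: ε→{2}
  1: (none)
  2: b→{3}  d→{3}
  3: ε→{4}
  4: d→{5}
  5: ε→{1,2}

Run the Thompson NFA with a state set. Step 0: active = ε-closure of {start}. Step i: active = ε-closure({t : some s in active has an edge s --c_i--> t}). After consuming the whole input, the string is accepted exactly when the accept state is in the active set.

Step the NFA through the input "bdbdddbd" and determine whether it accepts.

initial (ε-close {0}): {0,2}
'b' @ 1: {3,4}
'd' @ 2: {1,2,5}  [accepting]
'b' @ 3: {3,4}
'd' @ 4: {1,2,5}  [accepting]
'd' @ 5: {3,4}
'd' @ 6: {1,2,5}  [accepting]
'b' @ 7: {3,4}
'd' @ 8: {1,2,5}  [accepting]
end set {1,2,5} — state 1 in

Answer: ACCEPT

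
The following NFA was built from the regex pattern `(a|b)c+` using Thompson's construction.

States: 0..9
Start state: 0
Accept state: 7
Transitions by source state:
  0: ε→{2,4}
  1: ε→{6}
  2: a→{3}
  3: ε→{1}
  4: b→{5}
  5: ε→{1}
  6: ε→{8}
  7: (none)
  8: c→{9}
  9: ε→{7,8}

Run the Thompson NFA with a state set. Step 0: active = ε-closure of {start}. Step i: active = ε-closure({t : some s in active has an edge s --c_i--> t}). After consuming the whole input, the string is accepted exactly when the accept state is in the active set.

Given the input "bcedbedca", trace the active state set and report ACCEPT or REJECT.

Answer: REJECT

Trace:
initial (ε-close {0}): {0,2,4}
'b' @ 1: {1,5,6,8}
'c' @ 2: {7,8,9}  [accepting]
'e' @ 3: {}  — no active states
rest 'dbedca' ignored (set empty)
end set {} — state 7 not in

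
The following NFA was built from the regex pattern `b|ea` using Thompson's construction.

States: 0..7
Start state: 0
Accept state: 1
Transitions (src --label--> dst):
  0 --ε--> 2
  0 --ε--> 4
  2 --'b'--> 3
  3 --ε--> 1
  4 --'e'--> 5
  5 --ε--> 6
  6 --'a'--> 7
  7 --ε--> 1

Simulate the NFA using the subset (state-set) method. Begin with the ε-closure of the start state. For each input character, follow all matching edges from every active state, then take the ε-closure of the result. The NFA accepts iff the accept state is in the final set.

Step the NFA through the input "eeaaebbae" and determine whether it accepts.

Answer: REJECT

Trace:
initial (ε-close {0}): {0,2,4}
'e' @ 1: {5,6}
'e' @ 2: {}  — dead — no transitions
rest 'aaebbae' ignored (set empty)
end set {} — state 1 not in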